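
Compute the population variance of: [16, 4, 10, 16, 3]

31.36

Step 1: Compute the mean: (16 + 4 + 10 + 16 + 3) / 5 = 9.8
Step 2: Compute squared deviations from the mean:
  (16 - 9.8)^2 = 38.44
  (4 - 9.8)^2 = 33.64
  (10 - 9.8)^2 = 0.04
  (16 - 9.8)^2 = 38.44
  (3 - 9.8)^2 = 46.24
Step 3: Sum of squared deviations = 156.8
Step 4: Population variance = 156.8 / 5 = 31.36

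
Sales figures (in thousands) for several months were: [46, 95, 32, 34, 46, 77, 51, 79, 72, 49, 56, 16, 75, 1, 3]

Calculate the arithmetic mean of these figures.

48.8

Step 1: Sum all values: 46 + 95 + 32 + 34 + 46 + 77 + 51 + 79 + 72 + 49 + 56 + 16 + 75 + 1 + 3 = 732
Step 2: Count the number of values: n = 15
Step 3: Mean = sum / n = 732 / 15 = 48.8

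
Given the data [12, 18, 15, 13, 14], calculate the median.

14

Step 1: Sort the data in ascending order: [12, 13, 14, 15, 18]
Step 2: The number of values is n = 5.
Step 3: Since n is odd, the median is the middle value at position 3: 14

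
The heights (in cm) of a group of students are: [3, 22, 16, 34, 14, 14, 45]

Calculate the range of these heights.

42

Step 1: Identify the maximum value: max = 45
Step 2: Identify the minimum value: min = 3
Step 3: Range = max - min = 45 - 3 = 42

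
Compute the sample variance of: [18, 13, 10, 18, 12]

13.2

Step 1: Compute the mean: (18 + 13 + 10 + 18 + 12) / 5 = 14.2
Step 2: Compute squared deviations from the mean:
  (18 - 14.2)^2 = 14.44
  (13 - 14.2)^2 = 1.44
  (10 - 14.2)^2 = 17.64
  (18 - 14.2)^2 = 14.44
  (12 - 14.2)^2 = 4.84
Step 3: Sum of squared deviations = 52.8
Step 4: Sample variance = 52.8 / 4 = 13.2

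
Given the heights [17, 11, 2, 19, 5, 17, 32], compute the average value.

14.7143

Step 1: Sum all values: 17 + 11 + 2 + 19 + 5 + 17 + 32 = 103
Step 2: Count the number of values: n = 7
Step 3: Mean = sum / n = 103 / 7 = 14.7143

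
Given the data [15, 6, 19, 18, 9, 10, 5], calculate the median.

10

Step 1: Sort the data in ascending order: [5, 6, 9, 10, 15, 18, 19]
Step 2: The number of values is n = 7.
Step 3: Since n is odd, the median is the middle value at position 4: 10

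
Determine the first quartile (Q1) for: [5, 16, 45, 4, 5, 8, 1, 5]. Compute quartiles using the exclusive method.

4.25

Step 1: Sort the data: [1, 4, 5, 5, 5, 8, 16, 45]
Step 2: n = 8
Step 3: Using the exclusive quartile method:
  Q1 = 4.25
  Q2 (median) = 5
  Q3 = 14
  IQR = Q3 - Q1 = 14 - 4.25 = 9.75
Step 4: Q1 = 4.25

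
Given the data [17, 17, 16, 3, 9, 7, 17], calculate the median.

16

Step 1: Sort the data in ascending order: [3, 7, 9, 16, 17, 17, 17]
Step 2: The number of values is n = 7.
Step 3: Since n is odd, the median is the middle value at position 4: 16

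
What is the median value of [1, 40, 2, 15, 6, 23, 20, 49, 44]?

20

Step 1: Sort the data in ascending order: [1, 2, 6, 15, 20, 23, 40, 44, 49]
Step 2: The number of values is n = 9.
Step 3: Since n is odd, the median is the middle value at position 5: 20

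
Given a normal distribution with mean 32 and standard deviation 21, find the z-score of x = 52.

0.9524

Step 1: Recall the z-score formula: z = (x - mu) / sigma
Step 2: Substitute values: z = (52 - 32) / 21
Step 3: z = 20 / 21 = 0.9524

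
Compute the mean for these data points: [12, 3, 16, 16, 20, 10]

12.8333

Step 1: Sum all values: 12 + 3 + 16 + 16 + 20 + 10 = 77
Step 2: Count the number of values: n = 6
Step 3: Mean = sum / n = 77 / 6 = 12.8333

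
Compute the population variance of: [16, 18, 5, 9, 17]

26

Step 1: Compute the mean: (16 + 18 + 5 + 9 + 17) / 5 = 13
Step 2: Compute squared deviations from the mean:
  (16 - 13)^2 = 9
  (18 - 13)^2 = 25
  (5 - 13)^2 = 64
  (9 - 13)^2 = 16
  (17 - 13)^2 = 16
Step 3: Sum of squared deviations = 130
Step 4: Population variance = 130 / 5 = 26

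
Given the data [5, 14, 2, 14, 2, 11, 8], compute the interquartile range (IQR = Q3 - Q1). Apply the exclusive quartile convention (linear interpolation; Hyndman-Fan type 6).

12

Step 1: Sort the data: [2, 2, 5, 8, 11, 14, 14]
Step 2: n = 7
Step 3: Using the exclusive quartile method:
  Q1 = 2
  Q2 (median) = 8
  Q3 = 14
  IQR = Q3 - Q1 = 14 - 2 = 12
Step 4: IQR = 12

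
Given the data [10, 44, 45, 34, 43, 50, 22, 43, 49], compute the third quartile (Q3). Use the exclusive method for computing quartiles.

47

Step 1: Sort the data: [10, 22, 34, 43, 43, 44, 45, 49, 50]
Step 2: n = 9
Step 3: Using the exclusive quartile method:
  Q1 = 28
  Q2 (median) = 43
  Q3 = 47
  IQR = Q3 - Q1 = 47 - 28 = 19
Step 4: Q3 = 47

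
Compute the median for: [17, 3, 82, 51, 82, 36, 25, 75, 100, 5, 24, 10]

30.5

Step 1: Sort the data in ascending order: [3, 5, 10, 17, 24, 25, 36, 51, 75, 82, 82, 100]
Step 2: The number of values is n = 12.
Step 3: Since n is even, the median is the average of positions 6 and 7:
  Median = (25 + 36) / 2 = 30.5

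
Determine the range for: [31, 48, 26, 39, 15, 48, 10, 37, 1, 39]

47

Step 1: Identify the maximum value: max = 48
Step 2: Identify the minimum value: min = 1
Step 3: Range = max - min = 48 - 1 = 47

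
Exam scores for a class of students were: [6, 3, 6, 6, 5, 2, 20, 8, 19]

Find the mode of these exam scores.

6

Step 1: Count the frequency of each value:
  2: appears 1 time(s)
  3: appears 1 time(s)
  5: appears 1 time(s)
  6: appears 3 time(s)
  8: appears 1 time(s)
  19: appears 1 time(s)
  20: appears 1 time(s)
Step 2: The value 6 appears most frequently (3 times).
Step 3: Mode = 6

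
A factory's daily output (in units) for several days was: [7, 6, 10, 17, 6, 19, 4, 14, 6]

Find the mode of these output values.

6

Step 1: Count the frequency of each value:
  4: appears 1 time(s)
  6: appears 3 time(s)
  7: appears 1 time(s)
  10: appears 1 time(s)
  14: appears 1 time(s)
  17: appears 1 time(s)
  19: appears 1 time(s)
Step 2: The value 6 appears most frequently (3 times).
Step 3: Mode = 6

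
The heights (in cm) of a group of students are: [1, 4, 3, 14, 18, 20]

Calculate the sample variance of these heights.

69.2

Step 1: Compute the mean: (1 + 4 + 3 + 14 + 18 + 20) / 6 = 10
Step 2: Compute squared deviations from the mean:
  (1 - 10)^2 = 81
  (4 - 10)^2 = 36
  (3 - 10)^2 = 49
  (14 - 10)^2 = 16
  (18 - 10)^2 = 64
  (20 - 10)^2 = 100
Step 3: Sum of squared deviations = 346
Step 4: Sample variance = 346 / 5 = 69.2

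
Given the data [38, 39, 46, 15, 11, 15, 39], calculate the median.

38

Step 1: Sort the data in ascending order: [11, 15, 15, 38, 39, 39, 46]
Step 2: The number of values is n = 7.
Step 3: Since n is odd, the median is the middle value at position 4: 38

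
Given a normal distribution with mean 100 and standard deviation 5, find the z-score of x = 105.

1

Step 1: Recall the z-score formula: z = (x - mu) / sigma
Step 2: Substitute values: z = (105 - 100) / 5
Step 3: z = 5 / 5 = 1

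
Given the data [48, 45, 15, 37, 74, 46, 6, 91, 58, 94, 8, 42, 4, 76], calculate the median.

45.5

Step 1: Sort the data in ascending order: [4, 6, 8, 15, 37, 42, 45, 46, 48, 58, 74, 76, 91, 94]
Step 2: The number of values is n = 14.
Step 3: Since n is even, the median is the average of positions 7 and 8:
  Median = (45 + 46) / 2 = 45.5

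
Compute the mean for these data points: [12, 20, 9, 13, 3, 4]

10.1667

Step 1: Sum all values: 12 + 20 + 9 + 13 + 3 + 4 = 61
Step 2: Count the number of values: n = 6
Step 3: Mean = sum / n = 61 / 6 = 10.1667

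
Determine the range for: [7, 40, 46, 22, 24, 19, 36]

39

Step 1: Identify the maximum value: max = 46
Step 2: Identify the minimum value: min = 7
Step 3: Range = max - min = 46 - 7 = 39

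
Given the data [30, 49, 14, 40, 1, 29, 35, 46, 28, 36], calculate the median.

32.5

Step 1: Sort the data in ascending order: [1, 14, 28, 29, 30, 35, 36, 40, 46, 49]
Step 2: The number of values is n = 10.
Step 3: Since n is even, the median is the average of positions 5 and 6:
  Median = (30 + 35) / 2 = 32.5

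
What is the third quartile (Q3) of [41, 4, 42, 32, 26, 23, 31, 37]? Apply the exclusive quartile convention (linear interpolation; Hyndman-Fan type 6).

40

Step 1: Sort the data: [4, 23, 26, 31, 32, 37, 41, 42]
Step 2: n = 8
Step 3: Using the exclusive quartile method:
  Q1 = 23.75
  Q2 (median) = 31.5
  Q3 = 40
  IQR = Q3 - Q1 = 40 - 23.75 = 16.25
Step 4: Q3 = 40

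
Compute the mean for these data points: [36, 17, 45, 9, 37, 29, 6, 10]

23.625

Step 1: Sum all values: 36 + 17 + 45 + 9 + 37 + 29 + 6 + 10 = 189
Step 2: Count the number of values: n = 8
Step 3: Mean = sum / n = 189 / 8 = 23.625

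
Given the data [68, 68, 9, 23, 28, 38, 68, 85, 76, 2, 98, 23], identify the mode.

68

Step 1: Count the frequency of each value:
  2: appears 1 time(s)
  9: appears 1 time(s)
  23: appears 2 time(s)
  28: appears 1 time(s)
  38: appears 1 time(s)
  68: appears 3 time(s)
  76: appears 1 time(s)
  85: appears 1 time(s)
  98: appears 1 time(s)
Step 2: The value 68 appears most frequently (3 times).
Step 3: Mode = 68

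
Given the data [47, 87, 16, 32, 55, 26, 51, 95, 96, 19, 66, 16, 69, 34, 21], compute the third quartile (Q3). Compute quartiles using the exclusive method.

69

Step 1: Sort the data: [16, 16, 19, 21, 26, 32, 34, 47, 51, 55, 66, 69, 87, 95, 96]
Step 2: n = 15
Step 3: Using the exclusive quartile method:
  Q1 = 21
  Q2 (median) = 47
  Q3 = 69
  IQR = Q3 - Q1 = 69 - 21 = 48
Step 4: Q3 = 69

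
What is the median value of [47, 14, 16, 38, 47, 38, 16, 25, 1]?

25

Step 1: Sort the data in ascending order: [1, 14, 16, 16, 25, 38, 38, 47, 47]
Step 2: The number of values is n = 9.
Step 3: Since n is odd, the median is the middle value at position 5: 25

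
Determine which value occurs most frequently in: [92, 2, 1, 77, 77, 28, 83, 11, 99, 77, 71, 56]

77

Step 1: Count the frequency of each value:
  1: appears 1 time(s)
  2: appears 1 time(s)
  11: appears 1 time(s)
  28: appears 1 time(s)
  56: appears 1 time(s)
  71: appears 1 time(s)
  77: appears 3 time(s)
  83: appears 1 time(s)
  92: appears 1 time(s)
  99: appears 1 time(s)
Step 2: The value 77 appears most frequently (3 times).
Step 3: Mode = 77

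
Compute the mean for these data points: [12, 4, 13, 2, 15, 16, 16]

11.1429

Step 1: Sum all values: 12 + 4 + 13 + 2 + 15 + 16 + 16 = 78
Step 2: Count the number of values: n = 7
Step 3: Mean = sum / n = 78 / 7 = 11.1429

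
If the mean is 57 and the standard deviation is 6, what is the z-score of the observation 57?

0

Step 1: Recall the z-score formula: z = (x - mu) / sigma
Step 2: Substitute values: z = (57 - 57) / 6
Step 3: z = 0 / 6 = 0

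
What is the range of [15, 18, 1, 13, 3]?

17

Step 1: Identify the maximum value: max = 18
Step 2: Identify the minimum value: min = 1
Step 3: Range = max - min = 18 - 1 = 17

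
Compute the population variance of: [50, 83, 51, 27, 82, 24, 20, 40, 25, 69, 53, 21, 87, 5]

661.8214

Step 1: Compute the mean: (50 + 83 + 51 + 27 + 82 + 24 + 20 + 40 + 25 + 69 + 53 + 21 + 87 + 5) / 14 = 45.5
Step 2: Compute squared deviations from the mean:
  (50 - 45.5)^2 = 20.25
  (83 - 45.5)^2 = 1406.25
  (51 - 45.5)^2 = 30.25
  (27 - 45.5)^2 = 342.25
  (82 - 45.5)^2 = 1332.25
  (24 - 45.5)^2 = 462.25
  (20 - 45.5)^2 = 650.25
  (40 - 45.5)^2 = 30.25
  (25 - 45.5)^2 = 420.25
  (69 - 45.5)^2 = 552.25
  (53 - 45.5)^2 = 56.25
  (21 - 45.5)^2 = 600.25
  (87 - 45.5)^2 = 1722.25
  (5 - 45.5)^2 = 1640.25
Step 3: Sum of squared deviations = 9265.5
Step 4: Population variance = 9265.5 / 14 = 661.8214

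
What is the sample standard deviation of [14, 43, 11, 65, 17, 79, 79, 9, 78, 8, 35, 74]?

30.5207

Step 1: Compute the mean: 42.6667
Step 2: Sum of squared deviations from the mean: 10246.6667
Step 3: Sample variance = 10246.6667 / 11 = 931.5152
Step 4: Standard deviation = sqrt(931.5152) = 30.5207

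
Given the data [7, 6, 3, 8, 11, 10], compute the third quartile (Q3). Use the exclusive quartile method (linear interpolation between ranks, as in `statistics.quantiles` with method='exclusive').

10.25

Step 1: Sort the data: [3, 6, 7, 8, 10, 11]
Step 2: n = 6
Step 3: Using the exclusive quartile method:
  Q1 = 5.25
  Q2 (median) = 7.5
  Q3 = 10.25
  IQR = Q3 - Q1 = 10.25 - 5.25 = 5
Step 4: Q3 = 10.25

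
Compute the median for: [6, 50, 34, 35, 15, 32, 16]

32

Step 1: Sort the data in ascending order: [6, 15, 16, 32, 34, 35, 50]
Step 2: The number of values is n = 7.
Step 3: Since n is odd, the median is the middle value at position 4: 32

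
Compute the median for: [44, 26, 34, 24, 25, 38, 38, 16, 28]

28

Step 1: Sort the data in ascending order: [16, 24, 25, 26, 28, 34, 38, 38, 44]
Step 2: The number of values is n = 9.
Step 3: Since n is odd, the median is the middle value at position 5: 28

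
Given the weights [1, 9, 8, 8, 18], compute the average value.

8.8

Step 1: Sum all values: 1 + 9 + 8 + 8 + 18 = 44
Step 2: Count the number of values: n = 5
Step 3: Mean = sum / n = 44 / 5 = 8.8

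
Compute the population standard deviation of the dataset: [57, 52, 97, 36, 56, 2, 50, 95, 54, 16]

28.2356

Step 1: Compute the mean: 51.5
Step 2: Sum of squared deviations from the mean: 7972.5
Step 3: Population variance = 7972.5 / 10 = 797.25
Step 4: Standard deviation = sqrt(797.25) = 28.2356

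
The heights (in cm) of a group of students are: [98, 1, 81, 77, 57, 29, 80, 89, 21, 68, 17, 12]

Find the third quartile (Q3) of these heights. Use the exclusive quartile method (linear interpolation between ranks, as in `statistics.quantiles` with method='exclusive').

80.75

Step 1: Sort the data: [1, 12, 17, 21, 29, 57, 68, 77, 80, 81, 89, 98]
Step 2: n = 12
Step 3: Using the exclusive quartile method:
  Q1 = 18
  Q2 (median) = 62.5
  Q3 = 80.75
  IQR = Q3 - Q1 = 80.75 - 18 = 62.75
Step 4: Q3 = 80.75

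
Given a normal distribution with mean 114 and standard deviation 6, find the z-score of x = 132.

3

Step 1: Recall the z-score formula: z = (x - mu) / sigma
Step 2: Substitute values: z = (132 - 114) / 6
Step 3: z = 18 / 6 = 3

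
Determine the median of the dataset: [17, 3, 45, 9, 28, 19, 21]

19

Step 1: Sort the data in ascending order: [3, 9, 17, 19, 21, 28, 45]
Step 2: The number of values is n = 7.
Step 3: Since n is odd, the median is the middle value at position 4: 19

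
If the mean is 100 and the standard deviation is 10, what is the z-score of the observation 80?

-2

Step 1: Recall the z-score formula: z = (x - mu) / sigma
Step 2: Substitute values: z = (80 - 100) / 10
Step 3: z = -20 / 10 = -2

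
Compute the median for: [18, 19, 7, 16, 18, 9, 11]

16

Step 1: Sort the data in ascending order: [7, 9, 11, 16, 18, 18, 19]
Step 2: The number of values is n = 7.
Step 3: Since n is odd, the median is the middle value at position 4: 16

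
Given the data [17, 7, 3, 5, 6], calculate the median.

6

Step 1: Sort the data in ascending order: [3, 5, 6, 7, 17]
Step 2: The number of values is n = 5.
Step 3: Since n is odd, the median is the middle value at position 3: 6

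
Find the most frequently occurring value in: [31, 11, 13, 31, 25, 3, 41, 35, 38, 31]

31

Step 1: Count the frequency of each value:
  3: appears 1 time(s)
  11: appears 1 time(s)
  13: appears 1 time(s)
  25: appears 1 time(s)
  31: appears 3 time(s)
  35: appears 1 time(s)
  38: appears 1 time(s)
  41: appears 1 time(s)
Step 2: The value 31 appears most frequently (3 times).
Step 3: Mode = 31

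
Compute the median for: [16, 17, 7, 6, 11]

11

Step 1: Sort the data in ascending order: [6, 7, 11, 16, 17]
Step 2: The number of values is n = 5.
Step 3: Since n is odd, the median is the middle value at position 3: 11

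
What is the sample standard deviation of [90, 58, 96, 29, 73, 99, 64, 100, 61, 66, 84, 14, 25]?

28.7821

Step 1: Compute the mean: 66.0769
Step 2: Sum of squared deviations from the mean: 9940.9231
Step 3: Sample variance = 9940.9231 / 12 = 828.4103
Step 4: Standard deviation = sqrt(828.4103) = 28.7821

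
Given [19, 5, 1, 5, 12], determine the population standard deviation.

6.375

Step 1: Compute the mean: 8.4
Step 2: Sum of squared deviations from the mean: 203.2
Step 3: Population variance = 203.2 / 5 = 40.64
Step 4: Standard deviation = sqrt(40.64) = 6.375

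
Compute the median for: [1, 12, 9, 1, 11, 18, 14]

11

Step 1: Sort the data in ascending order: [1, 1, 9, 11, 12, 14, 18]
Step 2: The number of values is n = 7.
Step 3: Since n is odd, the median is the middle value at position 4: 11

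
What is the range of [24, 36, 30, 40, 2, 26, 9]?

38

Step 1: Identify the maximum value: max = 40
Step 2: Identify the minimum value: min = 2
Step 3: Range = max - min = 40 - 2 = 38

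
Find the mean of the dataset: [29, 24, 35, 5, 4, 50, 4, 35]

23.25

Step 1: Sum all values: 29 + 24 + 35 + 5 + 4 + 50 + 4 + 35 = 186
Step 2: Count the number of values: n = 8
Step 3: Mean = sum / n = 186 / 8 = 23.25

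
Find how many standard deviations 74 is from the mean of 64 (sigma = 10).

1

Step 1: Recall the z-score formula: z = (x - mu) / sigma
Step 2: Substitute values: z = (74 - 64) / 10
Step 3: z = 10 / 10 = 1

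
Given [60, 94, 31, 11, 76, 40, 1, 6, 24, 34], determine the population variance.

845.01

Step 1: Compute the mean: (60 + 94 + 31 + 11 + 76 + 40 + 1 + 6 + 24 + 34) / 10 = 37.7
Step 2: Compute squared deviations from the mean:
  (60 - 37.7)^2 = 497.29
  (94 - 37.7)^2 = 3169.69
  (31 - 37.7)^2 = 44.89
  (11 - 37.7)^2 = 712.89
  (76 - 37.7)^2 = 1466.89
  (40 - 37.7)^2 = 5.29
  (1 - 37.7)^2 = 1346.89
  (6 - 37.7)^2 = 1004.89
  (24 - 37.7)^2 = 187.69
  (34 - 37.7)^2 = 13.69
Step 3: Sum of squared deviations = 8450.1
Step 4: Population variance = 8450.1 / 10 = 845.01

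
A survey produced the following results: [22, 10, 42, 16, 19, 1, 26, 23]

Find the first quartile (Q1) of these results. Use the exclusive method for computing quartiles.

11.5

Step 1: Sort the data: [1, 10, 16, 19, 22, 23, 26, 42]
Step 2: n = 8
Step 3: Using the exclusive quartile method:
  Q1 = 11.5
  Q2 (median) = 20.5
  Q3 = 25.25
  IQR = Q3 - Q1 = 25.25 - 11.5 = 13.75
Step 4: Q1 = 11.5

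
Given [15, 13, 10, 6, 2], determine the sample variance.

27.7

Step 1: Compute the mean: (15 + 13 + 10 + 6 + 2) / 5 = 9.2
Step 2: Compute squared deviations from the mean:
  (15 - 9.2)^2 = 33.64
  (13 - 9.2)^2 = 14.44
  (10 - 9.2)^2 = 0.64
  (6 - 9.2)^2 = 10.24
  (2 - 9.2)^2 = 51.84
Step 3: Sum of squared deviations = 110.8
Step 4: Sample variance = 110.8 / 4 = 27.7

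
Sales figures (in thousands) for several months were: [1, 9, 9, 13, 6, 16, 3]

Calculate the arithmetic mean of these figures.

8.1429

Step 1: Sum all values: 1 + 9 + 9 + 13 + 6 + 16 + 3 = 57
Step 2: Count the number of values: n = 7
Step 3: Mean = sum / n = 57 / 7 = 8.1429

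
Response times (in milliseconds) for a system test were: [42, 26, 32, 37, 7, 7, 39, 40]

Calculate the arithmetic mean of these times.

28.75

Step 1: Sum all values: 42 + 26 + 32 + 37 + 7 + 7 + 39 + 40 = 230
Step 2: Count the number of values: n = 8
Step 3: Mean = sum / n = 230 / 8 = 28.75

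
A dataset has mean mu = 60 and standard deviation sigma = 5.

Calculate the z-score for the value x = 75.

3

Step 1: Recall the z-score formula: z = (x - mu) / sigma
Step 2: Substitute values: z = (75 - 60) / 5
Step 3: z = 15 / 5 = 3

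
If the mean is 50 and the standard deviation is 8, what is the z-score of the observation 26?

-3

Step 1: Recall the z-score formula: z = (x - mu) / sigma
Step 2: Substitute values: z = (26 - 50) / 8
Step 3: z = -24 / 8 = -3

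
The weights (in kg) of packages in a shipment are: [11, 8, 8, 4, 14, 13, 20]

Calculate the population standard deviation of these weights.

4.7937

Step 1: Compute the mean: 11.1429
Step 2: Sum of squared deviations from the mean: 160.8571
Step 3: Population variance = 160.8571 / 7 = 22.9796
Step 4: Standard deviation = sqrt(22.9796) = 4.7937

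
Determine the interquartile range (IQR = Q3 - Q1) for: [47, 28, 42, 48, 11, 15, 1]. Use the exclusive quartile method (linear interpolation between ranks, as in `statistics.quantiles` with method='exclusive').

36

Step 1: Sort the data: [1, 11, 15, 28, 42, 47, 48]
Step 2: n = 7
Step 3: Using the exclusive quartile method:
  Q1 = 11
  Q2 (median) = 28
  Q3 = 47
  IQR = Q3 - Q1 = 47 - 11 = 36
Step 4: IQR = 36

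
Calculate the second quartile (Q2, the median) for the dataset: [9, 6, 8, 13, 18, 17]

11

Step 1: Sort the data: [6, 8, 9, 13, 17, 18]
Step 2: n = 6
Step 3: Q2 is the median. Since n is even, it is the average of the values at positions 3 and 4:
  Q2 = (9 + 13) / 2 = 11
Step 4: Q2 = 11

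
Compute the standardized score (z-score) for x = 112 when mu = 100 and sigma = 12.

1

Step 1: Recall the z-score formula: z = (x - mu) / sigma
Step 2: Substitute values: z = (112 - 100) / 12
Step 3: z = 12 / 12 = 1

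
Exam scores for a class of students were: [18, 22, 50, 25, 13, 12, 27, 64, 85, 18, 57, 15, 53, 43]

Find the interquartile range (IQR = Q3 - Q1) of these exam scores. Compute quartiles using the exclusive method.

36.75

Step 1: Sort the data: [12, 13, 15, 18, 18, 22, 25, 27, 43, 50, 53, 57, 64, 85]
Step 2: n = 14
Step 3: Using the exclusive quartile method:
  Q1 = 17.25
  Q2 (median) = 26
  Q3 = 54
  IQR = Q3 - Q1 = 54 - 17.25 = 36.75
Step 4: IQR = 36.75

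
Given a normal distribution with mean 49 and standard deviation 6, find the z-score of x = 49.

0

Step 1: Recall the z-score formula: z = (x - mu) / sigma
Step 2: Substitute values: z = (49 - 49) / 6
Step 3: z = 0 / 6 = 0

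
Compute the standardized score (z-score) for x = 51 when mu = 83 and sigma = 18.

-1.7778

Step 1: Recall the z-score formula: z = (x - mu) / sigma
Step 2: Substitute values: z = (51 - 83) / 18
Step 3: z = -32 / 18 = -1.7778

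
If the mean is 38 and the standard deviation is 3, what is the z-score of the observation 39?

0.3333

Step 1: Recall the z-score formula: z = (x - mu) / sigma
Step 2: Substitute values: z = (39 - 38) / 3
Step 3: z = 1 / 3 = 0.3333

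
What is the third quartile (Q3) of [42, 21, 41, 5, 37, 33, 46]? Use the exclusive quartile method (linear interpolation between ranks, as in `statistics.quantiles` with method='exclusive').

42

Step 1: Sort the data: [5, 21, 33, 37, 41, 42, 46]
Step 2: n = 7
Step 3: Using the exclusive quartile method:
  Q1 = 21
  Q2 (median) = 37
  Q3 = 42
  IQR = Q3 - Q1 = 42 - 21 = 21
Step 4: Q3 = 42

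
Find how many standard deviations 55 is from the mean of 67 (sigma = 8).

-1.5

Step 1: Recall the z-score formula: z = (x - mu) / sigma
Step 2: Substitute values: z = (55 - 67) / 8
Step 3: z = -12 / 8 = -1.5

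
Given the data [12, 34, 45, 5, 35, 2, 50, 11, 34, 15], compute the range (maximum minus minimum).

48

Step 1: Identify the maximum value: max = 50
Step 2: Identify the minimum value: min = 2
Step 3: Range = max - min = 50 - 2 = 48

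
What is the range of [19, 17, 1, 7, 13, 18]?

18

Step 1: Identify the maximum value: max = 19
Step 2: Identify the minimum value: min = 1
Step 3: Range = max - min = 19 - 1 = 18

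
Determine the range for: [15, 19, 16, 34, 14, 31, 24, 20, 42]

28

Step 1: Identify the maximum value: max = 42
Step 2: Identify the minimum value: min = 14
Step 3: Range = max - min = 42 - 14 = 28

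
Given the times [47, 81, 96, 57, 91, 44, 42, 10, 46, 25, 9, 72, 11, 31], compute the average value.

47.2857

Step 1: Sum all values: 47 + 81 + 96 + 57 + 91 + 44 + 42 + 10 + 46 + 25 + 9 + 72 + 11 + 31 = 662
Step 2: Count the number of values: n = 14
Step 3: Mean = sum / n = 662 / 14 = 47.2857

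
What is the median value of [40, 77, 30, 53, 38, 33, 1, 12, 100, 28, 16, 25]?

31.5

Step 1: Sort the data in ascending order: [1, 12, 16, 25, 28, 30, 33, 38, 40, 53, 77, 100]
Step 2: The number of values is n = 12.
Step 3: Since n is even, the median is the average of positions 6 and 7:
  Median = (30 + 33) / 2 = 31.5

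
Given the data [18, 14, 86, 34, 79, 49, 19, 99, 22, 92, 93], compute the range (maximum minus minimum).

85

Step 1: Identify the maximum value: max = 99
Step 2: Identify the minimum value: min = 14
Step 3: Range = max - min = 99 - 14 = 85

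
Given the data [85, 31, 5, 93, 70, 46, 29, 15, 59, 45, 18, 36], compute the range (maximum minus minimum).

88

Step 1: Identify the maximum value: max = 93
Step 2: Identify the minimum value: min = 5
Step 3: Range = max - min = 93 - 5 = 88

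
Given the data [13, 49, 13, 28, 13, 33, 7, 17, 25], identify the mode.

13

Step 1: Count the frequency of each value:
  7: appears 1 time(s)
  13: appears 3 time(s)
  17: appears 1 time(s)
  25: appears 1 time(s)
  28: appears 1 time(s)
  33: appears 1 time(s)
  49: appears 1 time(s)
Step 2: The value 13 appears most frequently (3 times).
Step 3: Mode = 13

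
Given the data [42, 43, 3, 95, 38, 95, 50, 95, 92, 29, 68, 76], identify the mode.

95

Step 1: Count the frequency of each value:
  3: appears 1 time(s)
  29: appears 1 time(s)
  38: appears 1 time(s)
  42: appears 1 time(s)
  43: appears 1 time(s)
  50: appears 1 time(s)
  68: appears 1 time(s)
  76: appears 1 time(s)
  92: appears 1 time(s)
  95: appears 3 time(s)
Step 2: The value 95 appears most frequently (3 times).
Step 3: Mode = 95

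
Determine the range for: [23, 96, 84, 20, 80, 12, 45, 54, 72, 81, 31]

84

Step 1: Identify the maximum value: max = 96
Step 2: Identify the minimum value: min = 12
Step 3: Range = max - min = 96 - 12 = 84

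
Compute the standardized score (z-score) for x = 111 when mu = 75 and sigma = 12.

3

Step 1: Recall the z-score formula: z = (x - mu) / sigma
Step 2: Substitute values: z = (111 - 75) / 12
Step 3: z = 36 / 12 = 3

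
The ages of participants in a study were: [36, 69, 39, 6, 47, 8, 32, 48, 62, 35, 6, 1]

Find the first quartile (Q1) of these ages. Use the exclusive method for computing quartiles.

6.5

Step 1: Sort the data: [1, 6, 6, 8, 32, 35, 36, 39, 47, 48, 62, 69]
Step 2: n = 12
Step 3: Using the exclusive quartile method:
  Q1 = 6.5
  Q2 (median) = 35.5
  Q3 = 47.75
  IQR = Q3 - Q1 = 47.75 - 6.5 = 41.25
Step 4: Q1 = 6.5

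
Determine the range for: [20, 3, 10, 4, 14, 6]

17

Step 1: Identify the maximum value: max = 20
Step 2: Identify the minimum value: min = 3
Step 3: Range = max - min = 20 - 3 = 17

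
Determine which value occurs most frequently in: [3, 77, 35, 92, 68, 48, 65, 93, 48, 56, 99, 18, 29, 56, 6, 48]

48

Step 1: Count the frequency of each value:
  3: appears 1 time(s)
  6: appears 1 time(s)
  18: appears 1 time(s)
  29: appears 1 time(s)
  35: appears 1 time(s)
  48: appears 3 time(s)
  56: appears 2 time(s)
  65: appears 1 time(s)
  68: appears 1 time(s)
  77: appears 1 time(s)
  92: appears 1 time(s)
  93: appears 1 time(s)
  99: appears 1 time(s)
Step 2: The value 48 appears most frequently (3 times).
Step 3: Mode = 48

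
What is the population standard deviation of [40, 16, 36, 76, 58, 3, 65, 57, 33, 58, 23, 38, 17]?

20.9211

Step 1: Compute the mean: 40
Step 2: Sum of squared deviations from the mean: 5690
Step 3: Population variance = 5690 / 13 = 437.6923
Step 4: Standard deviation = sqrt(437.6923) = 20.9211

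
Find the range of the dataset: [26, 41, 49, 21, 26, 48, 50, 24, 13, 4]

46

Step 1: Identify the maximum value: max = 50
Step 2: Identify the minimum value: min = 4
Step 3: Range = max - min = 50 - 4 = 46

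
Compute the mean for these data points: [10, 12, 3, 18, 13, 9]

10.8333

Step 1: Sum all values: 10 + 12 + 3 + 18 + 13 + 9 = 65
Step 2: Count the number of values: n = 6
Step 3: Mean = sum / n = 65 / 6 = 10.8333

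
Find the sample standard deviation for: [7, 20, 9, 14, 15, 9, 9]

4.6342

Step 1: Compute the mean: 11.8571
Step 2: Sum of squared deviations from the mean: 128.8571
Step 3: Sample variance = 128.8571 / 6 = 21.4762
Step 4: Standard deviation = sqrt(21.4762) = 4.6342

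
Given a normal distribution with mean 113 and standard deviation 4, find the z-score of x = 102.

-2.75

Step 1: Recall the z-score formula: z = (x - mu) / sigma
Step 2: Substitute values: z = (102 - 113) / 4
Step 3: z = -11 / 4 = -2.75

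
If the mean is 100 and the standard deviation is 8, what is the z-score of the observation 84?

-2

Step 1: Recall the z-score formula: z = (x - mu) / sigma
Step 2: Substitute values: z = (84 - 100) / 8
Step 3: z = -16 / 8 = -2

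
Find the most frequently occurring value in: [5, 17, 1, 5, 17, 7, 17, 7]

17

Step 1: Count the frequency of each value:
  1: appears 1 time(s)
  5: appears 2 time(s)
  7: appears 2 time(s)
  17: appears 3 time(s)
Step 2: The value 17 appears most frequently (3 times).
Step 3: Mode = 17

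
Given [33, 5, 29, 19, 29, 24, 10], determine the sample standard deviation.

10.4994

Step 1: Compute the mean: 21.2857
Step 2: Sum of squared deviations from the mean: 661.4286
Step 3: Sample variance = 661.4286 / 6 = 110.2381
Step 4: Standard deviation = sqrt(110.2381) = 10.4994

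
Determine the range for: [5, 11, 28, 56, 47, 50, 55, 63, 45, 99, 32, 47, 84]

94

Step 1: Identify the maximum value: max = 99
Step 2: Identify the minimum value: min = 5
Step 3: Range = max - min = 99 - 5 = 94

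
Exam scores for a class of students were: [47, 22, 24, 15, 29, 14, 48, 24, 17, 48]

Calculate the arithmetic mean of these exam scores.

28.8

Step 1: Sum all values: 47 + 22 + 24 + 15 + 29 + 14 + 48 + 24 + 17 + 48 = 288
Step 2: Count the number of values: n = 10
Step 3: Mean = sum / n = 288 / 10 = 28.8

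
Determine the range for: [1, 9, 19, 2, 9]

18

Step 1: Identify the maximum value: max = 19
Step 2: Identify the minimum value: min = 1
Step 3: Range = max - min = 19 - 1 = 18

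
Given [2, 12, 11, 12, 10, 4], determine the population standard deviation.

3.9896

Step 1: Compute the mean: 8.5
Step 2: Sum of squared deviations from the mean: 95.5
Step 3: Population variance = 95.5 / 6 = 15.9167
Step 4: Standard deviation = sqrt(15.9167) = 3.9896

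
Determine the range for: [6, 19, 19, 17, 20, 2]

18

Step 1: Identify the maximum value: max = 20
Step 2: Identify the minimum value: min = 2
Step 3: Range = max - min = 20 - 2 = 18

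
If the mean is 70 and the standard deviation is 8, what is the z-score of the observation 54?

-2

Step 1: Recall the z-score formula: z = (x - mu) / sigma
Step 2: Substitute values: z = (54 - 70) / 8
Step 3: z = -16 / 8 = -2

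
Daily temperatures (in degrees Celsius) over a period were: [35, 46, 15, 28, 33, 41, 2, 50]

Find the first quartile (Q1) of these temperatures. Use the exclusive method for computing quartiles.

18.25

Step 1: Sort the data: [2, 15, 28, 33, 35, 41, 46, 50]
Step 2: n = 8
Step 3: Using the exclusive quartile method:
  Q1 = 18.25
  Q2 (median) = 34
  Q3 = 44.75
  IQR = Q3 - Q1 = 44.75 - 18.25 = 26.5
Step 4: Q1 = 18.25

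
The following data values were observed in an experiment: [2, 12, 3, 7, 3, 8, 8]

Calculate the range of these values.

10

Step 1: Identify the maximum value: max = 12
Step 2: Identify the minimum value: min = 2
Step 3: Range = max - min = 12 - 2 = 10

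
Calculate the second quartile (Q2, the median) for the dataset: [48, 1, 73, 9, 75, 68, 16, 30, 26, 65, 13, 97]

39

Step 1: Sort the data: [1, 9, 13, 16, 26, 30, 48, 65, 68, 73, 75, 97]
Step 2: n = 12
Step 3: Q2 is the median. Since n is even, it is the average of the values at positions 6 and 7:
  Q2 = (30 + 48) / 2 = 39
Step 4: Q2 = 39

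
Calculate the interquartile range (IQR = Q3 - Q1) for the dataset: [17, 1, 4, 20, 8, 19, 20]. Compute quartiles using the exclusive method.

16

Step 1: Sort the data: [1, 4, 8, 17, 19, 20, 20]
Step 2: n = 7
Step 3: Using the exclusive quartile method:
  Q1 = 4
  Q2 (median) = 17
  Q3 = 20
  IQR = Q3 - Q1 = 20 - 4 = 16
Step 4: IQR = 16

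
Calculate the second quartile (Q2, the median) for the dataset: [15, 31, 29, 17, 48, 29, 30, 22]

29

Step 1: Sort the data: [15, 17, 22, 29, 29, 30, 31, 48]
Step 2: n = 8
Step 3: Q2 is the median. Since n is even, it is the average of the values at positions 4 and 5:
  Q2 = (29 + 29) / 2 = 29
Step 4: Q2 = 29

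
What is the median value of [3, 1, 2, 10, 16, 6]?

4.5

Step 1: Sort the data in ascending order: [1, 2, 3, 6, 10, 16]
Step 2: The number of values is n = 6.
Step 3: Since n is even, the median is the average of positions 3 and 4:
  Median = (3 + 6) / 2 = 4.5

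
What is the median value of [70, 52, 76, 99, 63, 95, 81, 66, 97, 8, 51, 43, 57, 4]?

64.5

Step 1: Sort the data in ascending order: [4, 8, 43, 51, 52, 57, 63, 66, 70, 76, 81, 95, 97, 99]
Step 2: The number of values is n = 14.
Step 3: Since n is even, the median is the average of positions 7 and 8:
  Median = (63 + 66) / 2 = 64.5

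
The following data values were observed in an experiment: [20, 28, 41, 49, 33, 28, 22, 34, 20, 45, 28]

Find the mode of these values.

28

Step 1: Count the frequency of each value:
  20: appears 2 time(s)
  22: appears 1 time(s)
  28: appears 3 time(s)
  33: appears 1 time(s)
  34: appears 1 time(s)
  41: appears 1 time(s)
  45: appears 1 time(s)
  49: appears 1 time(s)
Step 2: The value 28 appears most frequently (3 times).
Step 3: Mode = 28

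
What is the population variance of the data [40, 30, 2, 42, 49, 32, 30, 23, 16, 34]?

165.36

Step 1: Compute the mean: (40 + 30 + 2 + 42 + 49 + 32 + 30 + 23 + 16 + 34) / 10 = 29.8
Step 2: Compute squared deviations from the mean:
  (40 - 29.8)^2 = 104.04
  (30 - 29.8)^2 = 0.04
  (2 - 29.8)^2 = 772.84
  (42 - 29.8)^2 = 148.84
  (49 - 29.8)^2 = 368.64
  (32 - 29.8)^2 = 4.84
  (30 - 29.8)^2 = 0.04
  (23 - 29.8)^2 = 46.24
  (16 - 29.8)^2 = 190.44
  (34 - 29.8)^2 = 17.64
Step 3: Sum of squared deviations = 1653.6
Step 4: Population variance = 1653.6 / 10 = 165.36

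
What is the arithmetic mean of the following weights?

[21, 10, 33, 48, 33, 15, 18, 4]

22.75

Step 1: Sum all values: 21 + 10 + 33 + 48 + 33 + 15 + 18 + 4 = 182
Step 2: Count the number of values: n = 8
Step 3: Mean = sum / n = 182 / 8 = 22.75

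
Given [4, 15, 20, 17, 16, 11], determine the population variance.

26.4722

Step 1: Compute the mean: (4 + 15 + 20 + 17 + 16 + 11) / 6 = 13.8333
Step 2: Compute squared deviations from the mean:
  (4 - 13.8333)^2 = 96.6944
  (15 - 13.8333)^2 = 1.3611
  (20 - 13.8333)^2 = 38.0278
  (17 - 13.8333)^2 = 10.0278
  (16 - 13.8333)^2 = 4.6944
  (11 - 13.8333)^2 = 8.0278
Step 3: Sum of squared deviations = 158.8333
Step 4: Population variance = 158.8333 / 6 = 26.4722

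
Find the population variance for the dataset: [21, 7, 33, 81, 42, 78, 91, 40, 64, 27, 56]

665.5372

Step 1: Compute the mean: (21 + 7 + 33 + 81 + 42 + 78 + 91 + 40 + 64 + 27 + 56) / 11 = 49.0909
Step 2: Compute squared deviations from the mean:
  (21 - 49.0909)^2 = 789.0992
  (7 - 49.0909)^2 = 1771.6446
  (33 - 49.0909)^2 = 258.9174
  (81 - 49.0909)^2 = 1018.1901
  (42 - 49.0909)^2 = 50.281
  (78 - 49.0909)^2 = 835.7355
  (91 - 49.0909)^2 = 1756.3719
  (40 - 49.0909)^2 = 82.6446
  (64 - 49.0909)^2 = 222.281
  (27 - 49.0909)^2 = 488.0083
  (56 - 49.0909)^2 = 47.7355
Step 3: Sum of squared deviations = 7320.9091
Step 4: Population variance = 7320.9091 / 11 = 665.5372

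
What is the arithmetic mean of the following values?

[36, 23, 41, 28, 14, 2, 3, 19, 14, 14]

19.4

Step 1: Sum all values: 36 + 23 + 41 + 28 + 14 + 2 + 3 + 19 + 14 + 14 = 194
Step 2: Count the number of values: n = 10
Step 3: Mean = sum / n = 194 / 10 = 19.4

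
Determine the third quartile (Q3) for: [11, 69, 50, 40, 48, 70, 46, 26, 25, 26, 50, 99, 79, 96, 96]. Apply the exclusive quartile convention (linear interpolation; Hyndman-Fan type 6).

79

Step 1: Sort the data: [11, 25, 26, 26, 40, 46, 48, 50, 50, 69, 70, 79, 96, 96, 99]
Step 2: n = 15
Step 3: Using the exclusive quartile method:
  Q1 = 26
  Q2 (median) = 50
  Q3 = 79
  IQR = Q3 - Q1 = 79 - 26 = 53
Step 4: Q3 = 79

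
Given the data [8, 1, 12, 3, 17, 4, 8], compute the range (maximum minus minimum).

16

Step 1: Identify the maximum value: max = 17
Step 2: Identify the minimum value: min = 1
Step 3: Range = max - min = 17 - 1 = 16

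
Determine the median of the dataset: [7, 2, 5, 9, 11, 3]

6

Step 1: Sort the data in ascending order: [2, 3, 5, 7, 9, 11]
Step 2: The number of values is n = 6.
Step 3: Since n is even, the median is the average of positions 3 and 4:
  Median = (5 + 7) / 2 = 6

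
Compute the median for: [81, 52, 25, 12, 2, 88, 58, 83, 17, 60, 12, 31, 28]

31

Step 1: Sort the data in ascending order: [2, 12, 12, 17, 25, 28, 31, 52, 58, 60, 81, 83, 88]
Step 2: The number of values is n = 13.
Step 3: Since n is odd, the median is the middle value at position 7: 31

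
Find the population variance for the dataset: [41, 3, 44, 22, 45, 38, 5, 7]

299.9844

Step 1: Compute the mean: (41 + 3 + 44 + 22 + 45 + 38 + 5 + 7) / 8 = 25.625
Step 2: Compute squared deviations from the mean:
  (41 - 25.625)^2 = 236.3906
  (3 - 25.625)^2 = 511.8906
  (44 - 25.625)^2 = 337.6406
  (22 - 25.625)^2 = 13.1406
  (45 - 25.625)^2 = 375.3906
  (38 - 25.625)^2 = 153.1406
  (5 - 25.625)^2 = 425.3906
  (7 - 25.625)^2 = 346.8906
Step 3: Sum of squared deviations = 2399.875
Step 4: Population variance = 2399.875 / 8 = 299.9844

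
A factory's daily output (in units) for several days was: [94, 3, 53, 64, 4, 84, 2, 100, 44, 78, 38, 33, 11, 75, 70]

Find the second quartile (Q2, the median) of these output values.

53

Step 1: Sort the data: [2, 3, 4, 11, 33, 38, 44, 53, 64, 70, 75, 78, 84, 94, 100]
Step 2: n = 15
Step 3: Q2 is the median. Since n is odd, it is the middle value at position 8: 53
Step 4: Q2 = 53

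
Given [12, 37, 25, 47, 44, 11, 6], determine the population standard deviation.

15.6205

Step 1: Compute the mean: 26
Step 2: Sum of squared deviations from the mean: 1708
Step 3: Population variance = 1708 / 7 = 244
Step 4: Standard deviation = sqrt(244) = 15.6205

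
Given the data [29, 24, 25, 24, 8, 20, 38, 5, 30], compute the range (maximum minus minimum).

33

Step 1: Identify the maximum value: max = 38
Step 2: Identify the minimum value: min = 5
Step 3: Range = max - min = 38 - 5 = 33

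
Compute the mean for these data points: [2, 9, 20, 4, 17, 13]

10.8333

Step 1: Sum all values: 2 + 9 + 20 + 4 + 17 + 13 = 65
Step 2: Count the number of values: n = 6
Step 3: Mean = sum / n = 65 / 6 = 10.8333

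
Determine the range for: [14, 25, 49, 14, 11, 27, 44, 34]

38

Step 1: Identify the maximum value: max = 49
Step 2: Identify the minimum value: min = 11
Step 3: Range = max - min = 49 - 11 = 38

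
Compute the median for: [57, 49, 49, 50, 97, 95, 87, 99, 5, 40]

53.5

Step 1: Sort the data in ascending order: [5, 40, 49, 49, 50, 57, 87, 95, 97, 99]
Step 2: The number of values is n = 10.
Step 3: Since n is even, the median is the average of positions 5 and 6:
  Median = (50 + 57) / 2 = 53.5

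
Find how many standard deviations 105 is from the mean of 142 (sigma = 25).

-1.48

Step 1: Recall the z-score formula: z = (x - mu) / sigma
Step 2: Substitute values: z = (105 - 142) / 25
Step 3: z = -37 / 25 = -1.48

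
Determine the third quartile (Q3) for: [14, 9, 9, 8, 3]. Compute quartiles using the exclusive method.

11.5

Step 1: Sort the data: [3, 8, 9, 9, 14]
Step 2: n = 5
Step 3: Using the exclusive quartile method:
  Q1 = 5.5
  Q2 (median) = 9
  Q3 = 11.5
  IQR = Q3 - Q1 = 11.5 - 5.5 = 6
Step 4: Q3 = 11.5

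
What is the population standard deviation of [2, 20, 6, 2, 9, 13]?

6.3683

Step 1: Compute the mean: 8.6667
Step 2: Sum of squared deviations from the mean: 243.3333
Step 3: Population variance = 243.3333 / 6 = 40.5556
Step 4: Standard deviation = sqrt(40.5556) = 6.3683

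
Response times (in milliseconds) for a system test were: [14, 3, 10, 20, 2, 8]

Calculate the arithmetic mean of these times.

9.5

Step 1: Sum all values: 14 + 3 + 10 + 20 + 2 + 8 = 57
Step 2: Count the number of values: n = 6
Step 3: Mean = sum / n = 57 / 6 = 9.5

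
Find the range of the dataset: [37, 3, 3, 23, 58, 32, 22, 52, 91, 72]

88

Step 1: Identify the maximum value: max = 91
Step 2: Identify the minimum value: min = 3
Step 3: Range = max - min = 91 - 3 = 88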